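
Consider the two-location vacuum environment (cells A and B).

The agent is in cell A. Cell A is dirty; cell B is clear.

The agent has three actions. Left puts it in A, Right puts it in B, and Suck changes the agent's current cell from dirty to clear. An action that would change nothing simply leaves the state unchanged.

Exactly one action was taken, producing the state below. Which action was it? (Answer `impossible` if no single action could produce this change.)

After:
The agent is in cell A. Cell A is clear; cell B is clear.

Suck

try  Left: in A — A dirty, B clear
try Right: in B — A dirty, B clear
try  Suck: in A — A clear, B clear  ← match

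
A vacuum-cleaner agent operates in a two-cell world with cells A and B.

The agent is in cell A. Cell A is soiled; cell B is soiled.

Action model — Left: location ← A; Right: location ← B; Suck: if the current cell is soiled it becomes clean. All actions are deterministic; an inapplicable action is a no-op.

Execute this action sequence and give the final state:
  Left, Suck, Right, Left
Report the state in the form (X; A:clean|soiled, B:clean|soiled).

[1] after Left: (A; A:soiled, B:soiled)
[2] after Suck: (A; A:clean, B:soiled)
[3] after Right: (B; A:clean, B:soiled)
[4] after Left: (A; A:clean, B:soiled)

(A; A:clean, B:soiled)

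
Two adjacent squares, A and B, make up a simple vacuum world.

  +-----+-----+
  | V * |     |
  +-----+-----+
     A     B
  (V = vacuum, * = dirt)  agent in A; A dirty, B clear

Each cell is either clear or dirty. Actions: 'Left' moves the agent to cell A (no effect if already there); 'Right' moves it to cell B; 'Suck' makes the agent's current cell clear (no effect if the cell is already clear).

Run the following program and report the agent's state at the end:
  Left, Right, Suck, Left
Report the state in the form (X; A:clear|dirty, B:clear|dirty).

(A; A:dirty, B:clear)

1) do Left; now (A; A:dirty, B:clear)
2) do Right; now (B; A:dirty, B:clear)
3) do Suck; now (B; A:dirty, B:clear)
4) do Left; now (A; A:dirty, B:clear)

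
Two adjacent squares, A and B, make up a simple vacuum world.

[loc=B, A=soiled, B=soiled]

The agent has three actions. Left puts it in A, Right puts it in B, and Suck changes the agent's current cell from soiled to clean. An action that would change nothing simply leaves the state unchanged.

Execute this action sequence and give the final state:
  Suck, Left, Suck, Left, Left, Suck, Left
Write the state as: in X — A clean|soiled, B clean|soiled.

[1] after Suck: in B — A soiled, B clean
[2] after Left: in A — A soiled, B clean
[3] after Suck: in A — A clean, B clean
[4] after Left: in A — A clean, B clean
[5] after Left: in A — A clean, B clean
[6] after Suck: in A — A clean, B clean
[7] after Left: in A — A clean, B clean

in A — A clean, B clean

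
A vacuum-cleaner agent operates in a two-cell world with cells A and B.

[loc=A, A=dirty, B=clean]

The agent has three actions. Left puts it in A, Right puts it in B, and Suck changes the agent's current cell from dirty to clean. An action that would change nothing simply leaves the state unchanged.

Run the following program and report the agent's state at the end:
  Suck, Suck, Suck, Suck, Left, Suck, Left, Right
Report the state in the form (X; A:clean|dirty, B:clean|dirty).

(B; A:clean, B:clean)

t=1 Suck ⇒ (A; A:clean, B:clean)
t=2 Suck ⇒ (A; A:clean, B:clean)
t=3 Suck ⇒ (A; A:clean, B:clean)
t=4 Suck ⇒ (A; A:clean, B:clean)
t=5 Left ⇒ (A; A:clean, B:clean)
t=6 Suck ⇒ (A; A:clean, B:clean)
t=7 Left ⇒ (A; A:clean, B:clean)
t=8 Right ⇒ (B; A:clean, B:clean)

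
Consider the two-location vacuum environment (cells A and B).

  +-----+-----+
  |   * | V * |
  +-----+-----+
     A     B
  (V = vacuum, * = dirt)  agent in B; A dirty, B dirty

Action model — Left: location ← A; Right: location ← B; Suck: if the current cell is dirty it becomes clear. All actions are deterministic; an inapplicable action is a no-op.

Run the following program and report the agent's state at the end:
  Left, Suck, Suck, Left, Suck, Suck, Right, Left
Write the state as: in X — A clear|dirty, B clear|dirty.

in A — A clear, B dirty

t=1 Left ⇒ in A — A dirty, B dirty
t=2 Suck ⇒ in A — A clear, B dirty
t=3 Suck ⇒ in A — A clear, B dirty
t=4 Left ⇒ in A — A clear, B dirty
t=5 Suck ⇒ in A — A clear, B dirty
t=6 Suck ⇒ in A — A clear, B dirty
t=7 Right ⇒ in B — A clear, B dirty
t=8 Left ⇒ in A — A clear, B dirty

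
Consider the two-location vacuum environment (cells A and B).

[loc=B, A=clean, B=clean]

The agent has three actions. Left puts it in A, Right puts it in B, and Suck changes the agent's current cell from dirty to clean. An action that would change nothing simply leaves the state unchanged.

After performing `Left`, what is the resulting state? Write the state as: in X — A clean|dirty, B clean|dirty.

start: in B — A clean, B clean
Left (#1): in A — A clean, B clean

in A — A clean, B clean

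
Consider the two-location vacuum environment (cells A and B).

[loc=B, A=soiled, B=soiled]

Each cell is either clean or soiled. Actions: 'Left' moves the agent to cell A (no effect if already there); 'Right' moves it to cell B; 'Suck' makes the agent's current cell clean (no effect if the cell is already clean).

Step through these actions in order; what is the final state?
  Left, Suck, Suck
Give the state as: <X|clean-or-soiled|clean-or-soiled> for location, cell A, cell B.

1. Left → <A|soiled|soiled>
2. Suck → <A|clean|soiled>
3. Suck → <A|clean|soiled>

<A|clean|soiled>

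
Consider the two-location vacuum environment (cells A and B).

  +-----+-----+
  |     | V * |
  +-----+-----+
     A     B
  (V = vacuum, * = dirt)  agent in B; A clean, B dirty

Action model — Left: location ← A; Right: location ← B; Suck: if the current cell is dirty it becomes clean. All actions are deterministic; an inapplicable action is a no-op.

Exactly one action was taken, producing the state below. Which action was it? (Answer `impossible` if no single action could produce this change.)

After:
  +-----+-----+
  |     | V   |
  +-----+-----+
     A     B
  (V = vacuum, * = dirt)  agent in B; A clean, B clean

try  Left: loc=A A=clean B=dirty
try Right: loc=B A=clean B=dirty
try  Suck: loc=B A=clean B=clean  ← match

Suck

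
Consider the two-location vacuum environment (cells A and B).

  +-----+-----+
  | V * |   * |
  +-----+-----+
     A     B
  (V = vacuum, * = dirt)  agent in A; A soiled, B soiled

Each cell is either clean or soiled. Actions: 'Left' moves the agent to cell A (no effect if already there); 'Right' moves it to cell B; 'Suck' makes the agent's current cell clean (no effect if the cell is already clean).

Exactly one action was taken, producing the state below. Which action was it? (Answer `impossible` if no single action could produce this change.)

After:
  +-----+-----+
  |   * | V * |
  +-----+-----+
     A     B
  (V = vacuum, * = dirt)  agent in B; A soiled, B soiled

try  Left: in A — A soiled, B soiled
try Right: in B — A soiled, B soiled  ← match
try  Suck: in A — A clean, B soiled

Right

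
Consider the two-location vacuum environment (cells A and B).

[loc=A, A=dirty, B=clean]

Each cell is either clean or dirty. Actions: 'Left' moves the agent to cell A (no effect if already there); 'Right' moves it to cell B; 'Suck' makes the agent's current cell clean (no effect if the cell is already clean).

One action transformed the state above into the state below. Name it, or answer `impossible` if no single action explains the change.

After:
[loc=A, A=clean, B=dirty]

impossible

try  Left: (A; A:dirty, B:clean)
try Right: (B; A:dirty, B:clean)
try  Suck: (A; A:clean, B:clean)
no single action produces the after-state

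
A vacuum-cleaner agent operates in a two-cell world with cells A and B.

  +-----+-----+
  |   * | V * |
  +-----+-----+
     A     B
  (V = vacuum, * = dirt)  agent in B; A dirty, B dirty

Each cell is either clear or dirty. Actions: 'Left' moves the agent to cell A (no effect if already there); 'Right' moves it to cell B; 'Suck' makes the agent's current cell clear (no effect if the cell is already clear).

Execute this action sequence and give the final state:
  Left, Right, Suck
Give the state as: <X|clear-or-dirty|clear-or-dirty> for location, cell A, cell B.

<B|dirty|clear>

1. Left → <A|dirty|dirty>
2. Right → <B|dirty|dirty>
3. Suck → <B|dirty|clear>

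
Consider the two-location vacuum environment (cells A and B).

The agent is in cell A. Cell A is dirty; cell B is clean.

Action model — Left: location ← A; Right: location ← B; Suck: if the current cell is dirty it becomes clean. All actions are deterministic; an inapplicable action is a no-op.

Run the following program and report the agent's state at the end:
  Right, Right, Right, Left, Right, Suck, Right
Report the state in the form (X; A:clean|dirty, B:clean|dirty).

1. Right → (B; A:dirty, B:clean)
2. Right → (B; A:dirty, B:clean)
3. Right → (B; A:dirty, B:clean)
4. Left → (A; A:dirty, B:clean)
5. Right → (B; A:dirty, B:clean)
6. Suck → (B; A:dirty, B:clean)
7. Right → (B; A:dirty, B:clean)

(B; A:dirty, B:clean)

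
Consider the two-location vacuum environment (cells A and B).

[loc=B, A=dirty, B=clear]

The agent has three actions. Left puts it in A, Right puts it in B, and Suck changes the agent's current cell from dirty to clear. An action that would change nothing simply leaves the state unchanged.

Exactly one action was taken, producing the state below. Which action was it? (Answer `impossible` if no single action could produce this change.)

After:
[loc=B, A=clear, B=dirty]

impossible

try  Left: loc=A A=dirty B=clear
try Right: loc=B A=dirty B=clear
try  Suck: loc=B A=dirty B=clear
no single action produces the after-state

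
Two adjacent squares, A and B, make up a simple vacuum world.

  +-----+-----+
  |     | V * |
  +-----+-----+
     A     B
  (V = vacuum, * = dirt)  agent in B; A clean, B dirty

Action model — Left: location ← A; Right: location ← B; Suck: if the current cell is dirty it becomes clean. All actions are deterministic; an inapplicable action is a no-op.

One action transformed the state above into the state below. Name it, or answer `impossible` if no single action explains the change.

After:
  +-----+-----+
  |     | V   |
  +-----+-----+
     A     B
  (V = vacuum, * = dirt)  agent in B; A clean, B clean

try  Left: (A; A:clean, B:dirty)
try Right: (B; A:clean, B:dirty)
try  Suck: (B; A:clean, B:clean)  ← match

Suck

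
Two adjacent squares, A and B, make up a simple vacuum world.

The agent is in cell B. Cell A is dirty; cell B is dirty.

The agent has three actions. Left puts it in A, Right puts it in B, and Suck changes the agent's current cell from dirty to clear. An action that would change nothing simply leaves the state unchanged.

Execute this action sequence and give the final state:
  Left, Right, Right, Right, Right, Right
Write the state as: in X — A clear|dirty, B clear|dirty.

1) do Left; now in A — A dirty, B dirty
2) do Right; now in B — A dirty, B dirty
3) do Right; now in B — A dirty, B dirty
4) do Right; now in B — A dirty, B dirty
5) do Right; now in B — A dirty, B dirty
6) do Right; now in B — A dirty, B dirty

in B — A dirty, B dirty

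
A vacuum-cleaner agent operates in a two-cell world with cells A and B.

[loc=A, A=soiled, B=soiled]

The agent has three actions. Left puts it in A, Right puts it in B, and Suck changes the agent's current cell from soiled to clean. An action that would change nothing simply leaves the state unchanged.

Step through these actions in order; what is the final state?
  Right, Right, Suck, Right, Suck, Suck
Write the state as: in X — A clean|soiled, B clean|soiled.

in B — A soiled, B clean

1. Right → in B — A soiled, B soiled
2. Right → in B — A soiled, B soiled
3. Suck → in B — A soiled, B clean
4. Right → in B — A soiled, B clean
5. Suck → in B — A soiled, B clean
6. Suck → in B — A soiled, B clean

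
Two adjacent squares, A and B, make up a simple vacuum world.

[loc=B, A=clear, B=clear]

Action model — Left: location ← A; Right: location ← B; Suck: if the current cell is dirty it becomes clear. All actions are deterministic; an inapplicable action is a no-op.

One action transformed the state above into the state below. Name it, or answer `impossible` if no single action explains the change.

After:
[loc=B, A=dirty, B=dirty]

try  Left: in A — A clear, B clear
try Right: in B — A clear, B clear
try  Suck: in B — A clear, B clear
no single action produces the after-state

impossible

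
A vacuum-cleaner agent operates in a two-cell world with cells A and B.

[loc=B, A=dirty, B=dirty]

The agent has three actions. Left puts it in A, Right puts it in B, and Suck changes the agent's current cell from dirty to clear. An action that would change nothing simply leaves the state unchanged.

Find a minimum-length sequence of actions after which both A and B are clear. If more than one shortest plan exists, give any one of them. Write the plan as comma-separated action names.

Suck (#1): (B; A:dirty, B:clear)
Left (#2): (A; A:dirty, B:clear)
Suck (#3): (A; A:clear, B:clear)
min 3: Suck B + move + Suck A

Suck, Left, Suck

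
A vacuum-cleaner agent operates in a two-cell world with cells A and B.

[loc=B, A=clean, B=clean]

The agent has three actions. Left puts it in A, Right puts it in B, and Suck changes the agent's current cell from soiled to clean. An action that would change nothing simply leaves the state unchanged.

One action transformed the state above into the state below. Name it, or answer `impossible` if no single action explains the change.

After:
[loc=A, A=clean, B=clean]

Left

try  Left: in A — A clean, B clean  ← match
try Right: in B — A clean, B clean
try  Suck: in B — A clean, B clean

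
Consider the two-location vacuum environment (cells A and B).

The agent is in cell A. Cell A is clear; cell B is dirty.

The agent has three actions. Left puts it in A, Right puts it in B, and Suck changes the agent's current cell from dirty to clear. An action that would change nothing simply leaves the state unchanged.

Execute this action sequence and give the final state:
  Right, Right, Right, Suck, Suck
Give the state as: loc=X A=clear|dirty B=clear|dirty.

1) do Right; now loc=B A=clear B=dirty
2) do Right; now loc=B A=clear B=dirty
3) do Right; now loc=B A=clear B=dirty
4) do Suck; now loc=B A=clear B=clear
5) do Suck; now loc=B A=clear B=clear

loc=B A=clear B=clear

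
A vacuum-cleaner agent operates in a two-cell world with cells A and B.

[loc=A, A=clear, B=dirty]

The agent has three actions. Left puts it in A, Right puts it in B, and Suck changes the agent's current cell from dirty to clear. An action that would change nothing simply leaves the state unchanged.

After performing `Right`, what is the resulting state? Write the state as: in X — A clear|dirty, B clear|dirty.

in B — A clear, B dirty

start: in A — A clear, B dirty
t=1 Right ⇒ in B — A clear, B dirty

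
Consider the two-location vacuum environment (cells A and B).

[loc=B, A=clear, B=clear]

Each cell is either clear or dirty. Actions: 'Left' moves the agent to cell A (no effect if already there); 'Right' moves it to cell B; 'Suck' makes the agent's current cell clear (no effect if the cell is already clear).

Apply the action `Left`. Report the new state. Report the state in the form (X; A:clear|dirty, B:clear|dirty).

(A; A:clear, B:clear)

start: (B; A:clear, B:clear)
Left (#1): (A; A:clear, B:clear)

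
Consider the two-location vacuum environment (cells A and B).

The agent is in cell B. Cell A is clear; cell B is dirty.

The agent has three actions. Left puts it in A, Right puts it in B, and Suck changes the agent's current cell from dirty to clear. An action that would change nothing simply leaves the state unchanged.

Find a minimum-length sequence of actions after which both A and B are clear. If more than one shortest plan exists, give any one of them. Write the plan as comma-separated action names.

Suck

1. Suck → <B|clear|clear>
min 1: B is dirty, one Suck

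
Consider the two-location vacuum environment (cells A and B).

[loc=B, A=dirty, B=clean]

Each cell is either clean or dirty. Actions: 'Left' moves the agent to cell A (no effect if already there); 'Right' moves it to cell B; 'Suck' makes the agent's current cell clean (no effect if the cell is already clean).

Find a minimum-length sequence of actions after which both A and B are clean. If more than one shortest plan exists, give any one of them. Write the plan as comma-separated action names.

Left (#1): in A — A dirty, B clean
Suck (#2): in A — A clean, B clean
min 2: go A then Suck

Left, Suck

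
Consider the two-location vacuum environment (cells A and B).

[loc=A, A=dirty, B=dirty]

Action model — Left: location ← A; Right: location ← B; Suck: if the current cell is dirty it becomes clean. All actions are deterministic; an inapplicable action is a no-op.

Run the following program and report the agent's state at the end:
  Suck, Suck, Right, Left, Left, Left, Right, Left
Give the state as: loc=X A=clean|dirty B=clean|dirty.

loc=A A=clean B=dirty

1. Suck → loc=A A=clean B=dirty
2. Suck → loc=A A=clean B=dirty
3. Right → loc=B A=clean B=dirty
4. Left → loc=A A=clean B=dirty
5. Left → loc=A A=clean B=dirty
6. Left → loc=A A=clean B=dirty
7. Right → loc=B A=clean B=dirty
8. Left → loc=A A=clean B=dirty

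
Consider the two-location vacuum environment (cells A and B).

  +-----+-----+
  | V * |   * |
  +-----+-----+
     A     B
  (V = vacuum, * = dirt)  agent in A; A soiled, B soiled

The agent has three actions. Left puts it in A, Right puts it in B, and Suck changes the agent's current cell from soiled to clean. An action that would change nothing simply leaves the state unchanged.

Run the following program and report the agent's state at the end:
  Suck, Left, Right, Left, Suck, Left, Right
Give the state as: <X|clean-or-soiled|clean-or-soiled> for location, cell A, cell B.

<B|clean|soiled>

[1] after Suck: <A|clean|soiled>
[2] after Left: <A|clean|soiled>
[3] after Right: <B|clean|soiled>
[4] after Left: <A|clean|soiled>
[5] after Suck: <A|clean|soiled>
[6] after Left: <A|clean|soiled>
[7] after Right: <B|clean|soiled>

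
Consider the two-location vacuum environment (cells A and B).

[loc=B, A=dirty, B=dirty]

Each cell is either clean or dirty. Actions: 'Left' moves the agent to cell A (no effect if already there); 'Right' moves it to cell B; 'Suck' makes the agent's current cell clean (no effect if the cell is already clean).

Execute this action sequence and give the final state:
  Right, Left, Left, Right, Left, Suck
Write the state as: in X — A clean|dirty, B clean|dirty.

in A — A clean, B dirty

Right (#1): in B — A dirty, B dirty
Left (#2): in A — A dirty, B dirty
Left (#3): in A — A dirty, B dirty
Right (#4): in B — A dirty, B dirty
Left (#5): in A — A dirty, B dirty
Suck (#6): in A — A clean, B dirty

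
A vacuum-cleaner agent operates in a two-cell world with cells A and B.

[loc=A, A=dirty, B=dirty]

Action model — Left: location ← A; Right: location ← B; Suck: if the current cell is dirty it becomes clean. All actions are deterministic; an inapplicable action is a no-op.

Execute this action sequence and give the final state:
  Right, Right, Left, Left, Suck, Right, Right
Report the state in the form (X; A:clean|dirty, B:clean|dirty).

(B; A:clean, B:dirty)

t=1 Right ⇒ (B; A:dirty, B:dirty)
t=2 Right ⇒ (B; A:dirty, B:dirty)
t=3 Left ⇒ (A; A:dirty, B:dirty)
t=4 Left ⇒ (A; A:dirty, B:dirty)
t=5 Suck ⇒ (A; A:clean, B:dirty)
t=6 Right ⇒ (B; A:clean, B:dirty)
t=7 Right ⇒ (B; A:clean, B:dirty)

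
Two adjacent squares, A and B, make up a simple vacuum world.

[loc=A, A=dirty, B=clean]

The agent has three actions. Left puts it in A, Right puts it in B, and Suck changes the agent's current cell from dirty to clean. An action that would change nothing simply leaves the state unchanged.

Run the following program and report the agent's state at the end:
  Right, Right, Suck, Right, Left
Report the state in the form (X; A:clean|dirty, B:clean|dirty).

(A; A:dirty, B:clean)

1. Right → (B; A:dirty, B:clean)
2. Right → (B; A:dirty, B:clean)
3. Suck → (B; A:dirty, B:clean)
4. Right → (B; A:dirty, B:clean)
5. Left → (A; A:dirty, B:clean)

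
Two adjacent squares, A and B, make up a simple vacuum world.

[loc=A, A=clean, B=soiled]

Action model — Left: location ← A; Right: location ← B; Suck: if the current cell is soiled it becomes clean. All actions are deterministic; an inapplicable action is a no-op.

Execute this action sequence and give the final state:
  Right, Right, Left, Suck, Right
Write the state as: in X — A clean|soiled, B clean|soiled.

1. Right → in B — A clean, B soiled
2. Right → in B — A clean, B soiled
3. Left → in A — A clean, B soiled
4. Suck → in A — A clean, B soiled
5. Right → in B — A clean, B soiled

in B — A clean, B soiled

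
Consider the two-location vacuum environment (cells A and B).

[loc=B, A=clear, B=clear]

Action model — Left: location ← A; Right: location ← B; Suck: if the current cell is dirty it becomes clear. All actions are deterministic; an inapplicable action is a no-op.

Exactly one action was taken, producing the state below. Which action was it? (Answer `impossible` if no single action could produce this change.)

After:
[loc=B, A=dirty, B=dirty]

impossible

try  Left: (A; A:clear, B:clear)
try Right: (B; A:clear, B:clear)
try  Suck: (B; A:clear, B:clear)
no single action produces the after-state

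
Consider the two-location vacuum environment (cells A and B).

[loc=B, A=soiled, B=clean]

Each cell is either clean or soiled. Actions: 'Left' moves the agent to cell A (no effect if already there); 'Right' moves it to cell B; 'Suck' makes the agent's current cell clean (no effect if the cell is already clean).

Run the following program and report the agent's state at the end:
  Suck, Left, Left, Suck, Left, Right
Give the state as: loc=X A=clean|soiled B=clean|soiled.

[1] after Suck: loc=B A=soiled B=clean
[2] after Left: loc=A A=soiled B=clean
[3] after Left: loc=A A=soiled B=clean
[4] after Suck: loc=A A=clean B=clean
[5] after Left: loc=A A=clean B=clean
[6] after Right: loc=B A=clean B=clean

loc=B A=clean B=clean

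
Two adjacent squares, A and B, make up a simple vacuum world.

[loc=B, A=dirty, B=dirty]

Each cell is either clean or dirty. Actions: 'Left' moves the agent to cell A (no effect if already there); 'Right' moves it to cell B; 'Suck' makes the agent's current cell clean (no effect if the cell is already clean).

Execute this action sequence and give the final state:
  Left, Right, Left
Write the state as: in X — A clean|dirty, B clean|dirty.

[1] after Left: in A — A dirty, B dirty
[2] after Right: in B — A dirty, B dirty
[3] after Left: in A — A dirty, B dirty

in A — A dirty, B dirty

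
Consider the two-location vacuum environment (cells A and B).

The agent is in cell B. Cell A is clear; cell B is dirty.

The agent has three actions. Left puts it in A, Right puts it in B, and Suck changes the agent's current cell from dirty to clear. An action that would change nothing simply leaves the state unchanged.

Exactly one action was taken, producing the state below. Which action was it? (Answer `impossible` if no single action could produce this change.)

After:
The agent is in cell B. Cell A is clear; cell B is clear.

try  Left: in A — A clear, B dirty
try Right: in B — A clear, B dirty
try  Suck: in B — A clear, B clear  ← match

Suck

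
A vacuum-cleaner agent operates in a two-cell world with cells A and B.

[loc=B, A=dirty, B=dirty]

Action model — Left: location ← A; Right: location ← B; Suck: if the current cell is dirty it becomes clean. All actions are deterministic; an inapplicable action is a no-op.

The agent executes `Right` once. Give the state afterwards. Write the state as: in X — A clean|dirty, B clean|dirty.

start: in B — A dirty, B dirty
1. Right → in B — A dirty, B dirty

in B — A dirty, B dirty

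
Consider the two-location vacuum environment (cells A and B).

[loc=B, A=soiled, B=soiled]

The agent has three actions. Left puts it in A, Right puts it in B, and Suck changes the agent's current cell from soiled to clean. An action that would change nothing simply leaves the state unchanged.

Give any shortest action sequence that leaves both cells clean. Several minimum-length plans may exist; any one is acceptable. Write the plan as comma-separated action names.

Suck, Left, Suck

1) do Suck; now (B; A:soiled, B:clean)
2) do Left; now (A; A:soiled, B:clean)
3) do Suck; now (A; A:clean, B:clean)
min 3: Suck B + move + Suck A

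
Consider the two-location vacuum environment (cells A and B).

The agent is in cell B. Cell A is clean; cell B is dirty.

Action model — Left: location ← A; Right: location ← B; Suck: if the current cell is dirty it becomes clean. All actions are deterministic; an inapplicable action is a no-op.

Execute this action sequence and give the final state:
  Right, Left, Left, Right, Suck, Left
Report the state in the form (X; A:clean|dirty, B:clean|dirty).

(A; A:clean, B:clean)

step 1/6 (Right): (B; A:clean, B:dirty)
step 2/6 (Left): (A; A:clean, B:dirty)
step 3/6 (Left): (A; A:clean, B:dirty)
step 4/6 (Right): (B; A:clean, B:dirty)
step 5/6 (Suck): (B; A:clean, B:clean)
step 6/6 (Left): (A; A:clean, B:clean)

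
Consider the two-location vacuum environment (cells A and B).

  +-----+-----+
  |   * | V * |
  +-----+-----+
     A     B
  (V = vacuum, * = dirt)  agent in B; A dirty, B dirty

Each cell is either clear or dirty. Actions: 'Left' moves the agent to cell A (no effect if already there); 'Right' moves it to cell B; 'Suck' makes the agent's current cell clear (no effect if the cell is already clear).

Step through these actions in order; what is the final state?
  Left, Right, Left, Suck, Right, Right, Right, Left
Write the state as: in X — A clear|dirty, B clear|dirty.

in A — A clear, B dirty

[1] after Left: in A — A dirty, B dirty
[2] after Right: in B — A dirty, B dirty
[3] after Left: in A — A dirty, B dirty
[4] after Suck: in A — A clear, B dirty
[5] after Right: in B — A clear, B dirty
[6] after Right: in B — A clear, B dirty
[7] after Right: in B — A clear, B dirty
[8] after Left: in A — A clear, B dirty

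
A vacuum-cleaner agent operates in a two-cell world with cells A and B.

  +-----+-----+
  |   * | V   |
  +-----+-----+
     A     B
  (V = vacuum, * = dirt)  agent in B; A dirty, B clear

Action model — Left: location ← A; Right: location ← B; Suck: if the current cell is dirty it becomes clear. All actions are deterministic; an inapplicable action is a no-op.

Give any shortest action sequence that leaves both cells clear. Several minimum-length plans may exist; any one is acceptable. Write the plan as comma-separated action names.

step 1/2 (Left): <A|dirty|clear>
step 2/2 (Suck): <A|clear|clear>
min 2: go A then Suck

Left, Suck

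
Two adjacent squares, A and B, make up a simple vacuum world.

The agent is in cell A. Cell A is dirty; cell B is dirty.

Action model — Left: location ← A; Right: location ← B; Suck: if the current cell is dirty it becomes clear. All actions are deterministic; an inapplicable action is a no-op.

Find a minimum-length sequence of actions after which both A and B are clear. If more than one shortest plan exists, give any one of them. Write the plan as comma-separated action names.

Suck (#1): in A — A clear, B dirty
Right (#2): in B — A clear, B dirty
Suck (#3): in B — A clear, B clear
min 3: Suck A + move + Suck B

Suck, Right, Suck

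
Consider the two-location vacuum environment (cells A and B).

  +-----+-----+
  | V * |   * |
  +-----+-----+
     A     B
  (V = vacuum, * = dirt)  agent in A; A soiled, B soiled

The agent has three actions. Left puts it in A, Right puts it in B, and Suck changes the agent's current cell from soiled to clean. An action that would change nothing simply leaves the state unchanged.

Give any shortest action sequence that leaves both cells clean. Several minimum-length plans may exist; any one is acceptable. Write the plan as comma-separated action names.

Suck, Right, Suck

t=1 Suck ⇒ <A|clean|soiled>
t=2 Right ⇒ <B|clean|soiled>
t=3 Suck ⇒ <B|clean|clean>
min 3: Suck A + move + Suck B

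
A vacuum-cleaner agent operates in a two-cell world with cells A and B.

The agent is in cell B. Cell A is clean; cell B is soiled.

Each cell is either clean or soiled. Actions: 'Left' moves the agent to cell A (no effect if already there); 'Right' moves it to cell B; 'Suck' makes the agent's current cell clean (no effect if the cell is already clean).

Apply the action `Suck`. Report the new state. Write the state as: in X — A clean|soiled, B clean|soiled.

in B — A clean, B clean

start: in B — A clean, B soiled
1) do Suck; now in B — A clean, B clean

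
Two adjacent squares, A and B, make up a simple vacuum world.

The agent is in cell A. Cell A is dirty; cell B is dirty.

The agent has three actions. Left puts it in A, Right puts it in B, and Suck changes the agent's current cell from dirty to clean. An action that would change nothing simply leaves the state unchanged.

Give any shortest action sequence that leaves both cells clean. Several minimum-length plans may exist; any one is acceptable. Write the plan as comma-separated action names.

Suck, Right, Suck

1) do Suck; now <A|clean|dirty>
2) do Right; now <B|clean|dirty>
3) do Suck; now <B|clean|clean>
min 3: Suck A + move + Suck B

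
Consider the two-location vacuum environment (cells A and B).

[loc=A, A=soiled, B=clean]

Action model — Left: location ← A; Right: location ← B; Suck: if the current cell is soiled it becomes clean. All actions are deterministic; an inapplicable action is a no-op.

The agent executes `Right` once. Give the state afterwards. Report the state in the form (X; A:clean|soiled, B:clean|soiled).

(B; A:soiled, B:clean)

start: (A; A:soiled, B:clean)
step 1/1 (Right): (B; A:soiled, B:clean)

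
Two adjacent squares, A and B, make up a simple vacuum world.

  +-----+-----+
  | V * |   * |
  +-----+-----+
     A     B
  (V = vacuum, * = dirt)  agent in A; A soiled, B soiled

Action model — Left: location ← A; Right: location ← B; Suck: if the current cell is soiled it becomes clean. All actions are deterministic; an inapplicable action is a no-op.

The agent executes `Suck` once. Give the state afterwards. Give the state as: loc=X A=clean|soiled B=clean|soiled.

start: loc=A A=soiled B=soiled
t=1 Suck ⇒ loc=A A=clean B=soiled

loc=A A=clean B=soiled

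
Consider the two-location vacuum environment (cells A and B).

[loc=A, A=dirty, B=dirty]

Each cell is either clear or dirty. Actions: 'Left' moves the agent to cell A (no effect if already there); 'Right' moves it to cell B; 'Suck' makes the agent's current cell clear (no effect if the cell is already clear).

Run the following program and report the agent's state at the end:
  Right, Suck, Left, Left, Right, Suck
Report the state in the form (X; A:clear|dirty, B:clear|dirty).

(B; A:dirty, B:clear)

step 1/6 (Right): (B; A:dirty, B:dirty)
step 2/6 (Suck): (B; A:dirty, B:clear)
step 3/6 (Left): (A; A:dirty, B:clear)
step 4/6 (Left): (A; A:dirty, B:clear)
step 5/6 (Right): (B; A:dirty, B:clear)
step 6/6 (Suck): (B; A:dirty, B:clear)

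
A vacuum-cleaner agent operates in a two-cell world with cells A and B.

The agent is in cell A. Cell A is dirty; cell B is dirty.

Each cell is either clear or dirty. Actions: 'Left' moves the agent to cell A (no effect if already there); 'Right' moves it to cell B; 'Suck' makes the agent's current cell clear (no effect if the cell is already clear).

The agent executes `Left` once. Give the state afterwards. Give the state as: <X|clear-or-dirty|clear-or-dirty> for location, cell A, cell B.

<A|dirty|dirty>

start: <A|dirty|dirty>
[1] after Left: <A|dirty|dirty>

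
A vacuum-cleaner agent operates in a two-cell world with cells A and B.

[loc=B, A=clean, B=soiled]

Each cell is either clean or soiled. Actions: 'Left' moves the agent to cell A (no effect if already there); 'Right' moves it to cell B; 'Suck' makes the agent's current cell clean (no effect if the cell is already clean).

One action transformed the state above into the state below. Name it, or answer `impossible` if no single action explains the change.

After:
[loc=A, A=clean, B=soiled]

try  Left: loc=A A=clean B=soiled  ← match
try Right: loc=B A=clean B=soiled
try  Suck: loc=B A=clean B=clean

Left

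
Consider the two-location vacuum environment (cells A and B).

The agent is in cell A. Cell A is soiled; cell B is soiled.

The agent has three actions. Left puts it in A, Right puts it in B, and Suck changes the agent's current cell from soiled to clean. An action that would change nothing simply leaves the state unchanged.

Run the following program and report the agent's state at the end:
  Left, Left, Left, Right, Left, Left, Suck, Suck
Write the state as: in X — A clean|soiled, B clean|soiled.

in A — A clean, B soiled

t=1 Left ⇒ in A — A soiled, B soiled
t=2 Left ⇒ in A — A soiled, B soiled
t=3 Left ⇒ in A — A soiled, B soiled
t=4 Right ⇒ in B — A soiled, B soiled
t=5 Left ⇒ in A — A soiled, B soiled
t=6 Left ⇒ in A — A soiled, B soiled
t=7 Suck ⇒ in A — A clean, B soiled
t=8 Suck ⇒ in A — A clean, B soiled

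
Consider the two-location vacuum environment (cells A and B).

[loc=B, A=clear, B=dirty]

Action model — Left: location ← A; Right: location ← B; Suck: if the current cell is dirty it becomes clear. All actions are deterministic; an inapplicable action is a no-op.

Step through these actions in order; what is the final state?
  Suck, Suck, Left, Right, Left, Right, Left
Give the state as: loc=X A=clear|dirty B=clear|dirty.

loc=A A=clear B=clear

t=1 Suck ⇒ loc=B A=clear B=clear
t=2 Suck ⇒ loc=B A=clear B=clear
t=3 Left ⇒ loc=A A=clear B=clear
t=4 Right ⇒ loc=B A=clear B=clear
t=5 Left ⇒ loc=A A=clear B=clear
t=6 Right ⇒ loc=B A=clear B=clear
t=7 Left ⇒ loc=A A=clear B=clear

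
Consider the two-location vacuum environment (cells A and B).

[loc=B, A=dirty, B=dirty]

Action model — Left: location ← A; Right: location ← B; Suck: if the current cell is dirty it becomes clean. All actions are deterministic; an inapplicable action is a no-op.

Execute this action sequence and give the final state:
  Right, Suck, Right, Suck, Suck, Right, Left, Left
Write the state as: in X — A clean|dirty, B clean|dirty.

1. Right → in B — A dirty, B dirty
2. Suck → in B — A dirty, B clean
3. Right → in B — A dirty, B clean
4. Suck → in B — A dirty, B clean
5. Suck → in B — A dirty, B clean
6. Right → in B — A dirty, B clean
7. Left → in A — A dirty, B clean
8. Left → in A — A dirty, B clean

in A — A dirty, B clean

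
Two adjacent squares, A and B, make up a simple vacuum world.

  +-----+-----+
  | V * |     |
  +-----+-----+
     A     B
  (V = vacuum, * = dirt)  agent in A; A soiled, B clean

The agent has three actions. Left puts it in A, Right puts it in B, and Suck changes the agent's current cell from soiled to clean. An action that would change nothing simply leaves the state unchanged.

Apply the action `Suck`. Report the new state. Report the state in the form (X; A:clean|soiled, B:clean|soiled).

(A; A:clean, B:clean)

start: (A; A:soiled, B:clean)
[1] after Suck: (A; A:clean, B:clean)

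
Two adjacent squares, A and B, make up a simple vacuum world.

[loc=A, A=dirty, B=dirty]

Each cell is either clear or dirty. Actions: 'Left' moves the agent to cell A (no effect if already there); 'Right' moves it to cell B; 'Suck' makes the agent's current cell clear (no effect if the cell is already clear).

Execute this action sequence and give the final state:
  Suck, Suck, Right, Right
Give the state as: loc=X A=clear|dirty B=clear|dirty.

loc=B A=clear B=dirty

1) do Suck; now loc=A A=clear B=dirty
2) do Suck; now loc=A A=clear B=dirty
3) do Right; now loc=B A=clear B=dirty
4) do Right; now loc=B A=clear B=dirty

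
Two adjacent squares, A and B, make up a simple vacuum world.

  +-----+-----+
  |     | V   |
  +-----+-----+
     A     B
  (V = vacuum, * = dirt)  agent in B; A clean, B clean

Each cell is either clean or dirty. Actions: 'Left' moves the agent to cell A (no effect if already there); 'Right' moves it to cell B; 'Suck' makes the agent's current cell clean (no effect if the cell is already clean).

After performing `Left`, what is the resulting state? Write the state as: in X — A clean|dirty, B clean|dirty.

in A — A clean, B clean

start: in B — A clean, B clean
step 1/1 (Left): in A — A clean, B clean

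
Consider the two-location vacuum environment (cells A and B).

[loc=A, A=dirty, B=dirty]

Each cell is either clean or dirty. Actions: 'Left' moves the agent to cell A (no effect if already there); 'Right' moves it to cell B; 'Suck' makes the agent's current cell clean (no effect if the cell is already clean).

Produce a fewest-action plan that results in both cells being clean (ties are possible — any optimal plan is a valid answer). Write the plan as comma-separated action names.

1) do Suck; now loc=A A=clean B=dirty
2) do Right; now loc=B A=clean B=dirty
3) do Suck; now loc=B A=clean B=clean
min 3: Suck A + move + Suck B

Suck, Right, Suck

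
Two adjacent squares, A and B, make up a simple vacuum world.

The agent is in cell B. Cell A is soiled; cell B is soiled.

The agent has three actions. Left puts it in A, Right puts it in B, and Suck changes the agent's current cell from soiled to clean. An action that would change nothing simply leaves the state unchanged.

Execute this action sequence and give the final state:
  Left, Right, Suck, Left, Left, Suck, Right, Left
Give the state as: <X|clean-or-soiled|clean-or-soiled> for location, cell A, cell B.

<A|clean|clean>

Left (#1): <A|soiled|soiled>
Right (#2): <B|soiled|soiled>
Suck (#3): <B|soiled|clean>
Left (#4): <A|soiled|clean>
Left (#5): <A|soiled|clean>
Suck (#6): <A|clean|clean>
Right (#7): <B|clean|clean>
Left (#8): <A|clean|clean>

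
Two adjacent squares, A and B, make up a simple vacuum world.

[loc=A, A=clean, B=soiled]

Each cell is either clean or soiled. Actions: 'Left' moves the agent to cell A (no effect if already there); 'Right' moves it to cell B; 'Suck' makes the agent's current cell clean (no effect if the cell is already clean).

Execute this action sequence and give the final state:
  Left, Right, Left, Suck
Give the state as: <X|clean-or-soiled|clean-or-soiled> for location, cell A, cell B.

[1] after Left: <A|clean|soiled>
[2] after Right: <B|clean|soiled>
[3] after Left: <A|clean|soiled>
[4] after Suck: <A|clean|soiled>

<A|clean|soiled>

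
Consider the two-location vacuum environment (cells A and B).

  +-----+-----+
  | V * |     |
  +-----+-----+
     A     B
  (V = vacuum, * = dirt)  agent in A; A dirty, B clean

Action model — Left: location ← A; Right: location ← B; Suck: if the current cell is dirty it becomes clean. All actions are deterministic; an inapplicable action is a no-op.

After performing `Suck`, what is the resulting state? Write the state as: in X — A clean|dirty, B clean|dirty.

start: in A — A dirty, B clean
Suck (#1): in A — A clean, B clean

in A — A clean, B clean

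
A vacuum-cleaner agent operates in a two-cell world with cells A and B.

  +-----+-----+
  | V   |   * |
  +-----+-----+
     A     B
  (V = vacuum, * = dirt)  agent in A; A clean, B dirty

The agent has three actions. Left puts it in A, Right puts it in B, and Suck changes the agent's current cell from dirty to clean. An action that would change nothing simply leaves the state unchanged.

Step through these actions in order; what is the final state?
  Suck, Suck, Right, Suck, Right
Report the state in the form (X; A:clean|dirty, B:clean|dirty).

t=1 Suck ⇒ (A; A:clean, B:dirty)
t=2 Suck ⇒ (A; A:clean, B:dirty)
t=3 Right ⇒ (B; A:clean, B:dirty)
t=4 Suck ⇒ (B; A:clean, B:clean)
t=5 Right ⇒ (B; A:clean, B:clean)

(B; A:clean, B:clean)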